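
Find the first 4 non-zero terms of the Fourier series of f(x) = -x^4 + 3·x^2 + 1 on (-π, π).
(-60 + 8·π^2)·cos(x) + (6 - 2·π^2)·cos(2·x) + (-52/27 + 8·π^2/9)·cos(3·x) - π^4/5 + 1 + π^2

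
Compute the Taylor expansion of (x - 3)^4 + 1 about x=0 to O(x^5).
x^4 - 12·x^3 + 54·x^2 - 108·x + 82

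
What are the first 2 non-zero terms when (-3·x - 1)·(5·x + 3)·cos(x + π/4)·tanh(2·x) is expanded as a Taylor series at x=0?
-11·√(2)·x^2 - 3·√(2)·x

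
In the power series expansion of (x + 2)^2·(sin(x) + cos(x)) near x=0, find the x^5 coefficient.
Expand to order 5: (x + 2)^2·(sin(x) + cos(x)) = x^5/30 - x^4 - 5·x^3/3 + 3·x^2 + 8·x + 4 + O(x^6).
The coefficient of x^5 is 1/30.

Final answer: 1/30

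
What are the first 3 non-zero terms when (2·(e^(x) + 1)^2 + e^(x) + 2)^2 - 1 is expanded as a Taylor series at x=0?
224·x^2 + 198·x + 120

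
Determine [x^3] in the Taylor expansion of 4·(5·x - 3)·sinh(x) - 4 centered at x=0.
Expand to order 3: 4·(5·x - 3)·sinh(x) - 4 = -2·x^3 + 20·x^2 - 12·x - 4 + O(x^4).
The coefficient of x^3 is -2.

Final answer: -2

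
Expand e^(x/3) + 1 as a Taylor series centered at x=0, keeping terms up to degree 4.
x^4/1944 + x^3/162 + x^2/18 + x/3 + 2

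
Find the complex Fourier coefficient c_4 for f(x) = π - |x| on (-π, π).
Compute the real Fourier coefficients first: a_4 = 0, b_4 = 0.
Then c_4 = (a_4 − i·b_4)/2 = 0.

Final answer: 0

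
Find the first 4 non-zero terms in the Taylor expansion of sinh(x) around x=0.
x^7/5040 + x^5/120 + x^3/6 + x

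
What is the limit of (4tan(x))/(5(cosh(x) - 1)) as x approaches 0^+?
Both numerator and denominator → 0 as x → 0^+; this is a 0/0 indeterminate form.
Expand each to leading order near x = 0: numerator ~ 4·x, denominator ~ 5·x^2/2.
The limit of the ratio is ∞.

Final answer: ∞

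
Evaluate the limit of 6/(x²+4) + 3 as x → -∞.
Evaluate the dominant behaviour as x → -∞; each term tends to a finite value or vanishes.
Limit = 3.

Final answer: 3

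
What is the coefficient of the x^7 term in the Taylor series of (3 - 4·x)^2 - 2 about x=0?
Expand to order 7: (3 - 4·x)^2 - 2 = 16·x^2 - 24·x + 7 + O(x^8).
The coefficient of x^7 is 0.

Final answer: 0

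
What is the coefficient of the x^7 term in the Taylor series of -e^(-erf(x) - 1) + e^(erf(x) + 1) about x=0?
Expand to order 7: -e^(-erf(x) - 1) + e^(erf(x) + 1) = x^7·(-e/(21·√(π)) - 4·e/(9·π^(5/2)) - e^(-1)/(21·√(π)) - 4·e^(-1)/(9·π^(5/2)) + 8·e^(-1)/(315·π^(7/2)) + 8·e/(315·π^(7/2)) + 38·e^(-1)/(45·π^(3/2)) + 38·e/(45·π^(3/2))) + x^6·(-8·e/(9·π^2) - 28·e^(-1)/(45·π) - 4·e^(-1)/(45·π^3) + 4·e/(45·π^3) + 8·e^(-1)/(9·π^2) + 28·e/(45·π)) + x^5·(-4·e/(3·π^(3/2)) - 4·e^(-1)/(3·π^(3/2)) + 4·e^(-1)/(15·π^(5/2)) + 4·e/(15·π^(5/2)) + e^(-1)/(5·√(π)) + e/(5·√(π))) + x^4·(-4·e/(3·π) - 2·e^(-1)/(3·π^2) + 4·e^(-1)/(3·π) + 2·e/(3·π^2)) + x^3·(-2·e/(3·√(π)) - 2·e^(-1)/(3·√(π)) + 4·e^(-1)/(3·π^(3/2)) + 4·e/(3·π^(3/2))) + x^2·(-2·e^(-1)/π + 2·e/π) + x·(2·e^(-1)/√(π) + 2·e/√(π)) - e^(-1) + e + O(x^8).
The coefficient of x^7 is -e/(21·√(π)) - 4·e/(9·π^(5/2)) - e^(-1)/(21·√(π)) - 4·e^(-1)/(9·π^(5/2)) + 8·e^(-1)/(315·π^(7/2)) + 8·e/(315·π^(7/2)) + 38·e^(-1)/(45·π^(3/2)) + 38·e/(45·π^(3/2)).

Final answer: -e/(21·√(π)) - 4·e/(9·π^(5/2)) - e^(-1)/(21·√(π)) - 4·e^(-1)/(9·π^(5/2)) + 8·e^(-1)/(315·π^(7/2)) + 8·e/(315·π^(7/2)) + 38·e^(-1)/(45·π^(3/2)) + 38·e/(45·π^(3/2))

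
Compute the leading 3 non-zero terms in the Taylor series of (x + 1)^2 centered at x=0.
x^2 + 2·x + 1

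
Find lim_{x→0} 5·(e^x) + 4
Direct substitution at x = 0 gives 9.

Final answer: 9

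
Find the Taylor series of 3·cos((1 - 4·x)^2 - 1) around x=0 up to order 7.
-16384·x^7/5 + 167936·x^6/15 - 4096·x^5 + 128·x^4 + 384·x^3 - 96·x^2 + 3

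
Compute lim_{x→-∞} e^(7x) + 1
Evaluate the dominant behaviour as x → -∞; each term tends to a finite value or vanishes.
Limit = 1.

Final answer: 1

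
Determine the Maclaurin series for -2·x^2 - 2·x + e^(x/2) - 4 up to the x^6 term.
x^6/46080 + x^5/3840 + x^4/384 + x^3/48 - 15·x^2/8 - 3·x/2 - 3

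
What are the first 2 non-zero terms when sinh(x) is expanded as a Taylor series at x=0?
x^3/6 + x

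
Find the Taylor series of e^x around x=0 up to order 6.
x^6/720 + x^5/120 + x^4/24 + x^3/6 + x^2/2 + x + 1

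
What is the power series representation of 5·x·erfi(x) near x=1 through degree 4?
5·erfi(1) + (5·√(π)·erfi(1) + 10·e)·(x - 1)/√(π) + 20·e·(x - 1)^2/√(π) + 20·e·(x - 1)^3/√(π) + 55·e·(x - 1)^4/(3·√(π))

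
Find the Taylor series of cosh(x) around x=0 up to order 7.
x^6/720 + x^4/24 + x^2/2 + 1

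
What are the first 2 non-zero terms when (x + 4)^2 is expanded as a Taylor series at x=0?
8·x + 16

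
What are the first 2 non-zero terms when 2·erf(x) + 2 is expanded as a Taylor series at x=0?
4·x/√(π) + 2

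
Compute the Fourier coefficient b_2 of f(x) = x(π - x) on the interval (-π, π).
b_2 = (1/π) ∫_{-π}^{π} f(x)·sin(2x) dx.
Evaluate the integral (use parity and integration by parts as needed): b_2 = -π.

Final answer: -π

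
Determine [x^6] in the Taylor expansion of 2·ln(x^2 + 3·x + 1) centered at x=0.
Expand to order 6: 2·ln(x^2 + 3·x + 1) = -322·x^6/3 + 246·x^5/5 - 47·x^4/2 + 12·x^3 - 7·x^2 + 6·x + O(x^7).
The coefficient of x^6 is -322/3.

Final answer: -322/3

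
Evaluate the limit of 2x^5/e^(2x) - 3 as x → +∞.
The quotient is an ∞/∞ indeterminate form as x → +∞.
The exponential denominator e^(2x) dominates the polynomial numerator (e^x ≫ x^5 as x → ∞), so the quotient → 0.
Adding the constant: 0 - 3 = -3. Limit = -3.

Final answer: -3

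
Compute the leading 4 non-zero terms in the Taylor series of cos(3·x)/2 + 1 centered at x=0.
-81·x^6/160 + 27·x^4/16 - 9·x^2/4 + 3/2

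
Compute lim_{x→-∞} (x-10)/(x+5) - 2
Evaluate the dominant behaviour as x → -∞; each term tends to a finite value or vanishes.
Limit = -1.

Final answer: -1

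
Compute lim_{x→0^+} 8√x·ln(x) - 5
The product is a 0·∞ indeterminate form at x → 0⁺.
Rewrite the product as 8·ln(x) / x^(-1/2) and apply L'Hôpital, or use the standard hierarchy x^(-1/2) ≫ |ln x| as x → 0⁺.
The indeterminate product → 0, so the limit = -5.

Final answer: -5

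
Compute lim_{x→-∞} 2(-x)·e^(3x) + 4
The product is a 0·∞ indeterminate form at x → -∞.
Rewrite the product as 2(-x) / e^(-3x) (an ∞/∞ form) and apply L'Hôpital, or use the standard hierarchy e^(3|x|) ≫ |(-x)| as x → -∞.
The indeterminate product → 0, so the limit = 4.

Final answer: 4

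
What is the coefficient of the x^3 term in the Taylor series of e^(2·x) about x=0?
Expand to order 3: e^(2·x) = 4·x^3/3 + 2·x^2 + 2·x + 1 + O(x^4).
The coefficient of x^3 is 4/3.

Final answer: 4/3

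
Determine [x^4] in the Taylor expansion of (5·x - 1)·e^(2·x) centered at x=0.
Expand to order 4: (5·x - 1)·e^(2·x) = 6·x^4 + 26·x^3/3 + 8·x^2 + 3·x - 1 + O(x^5).
The coefficient of x^4 is 6.

Final answer: 6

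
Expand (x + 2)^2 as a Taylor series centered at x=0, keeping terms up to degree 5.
x^2 + 4·x + 4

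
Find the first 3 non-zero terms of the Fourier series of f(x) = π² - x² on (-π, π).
4·cos(x) - cos(2·x) + 2·π^2/3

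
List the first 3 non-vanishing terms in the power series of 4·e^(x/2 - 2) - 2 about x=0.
x^2·e^(-2)/2 + 2·x·e^(-2) - 2 + 4·e^(-2)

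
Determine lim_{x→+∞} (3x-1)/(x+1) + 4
Evaluate the dominant behaviour as x → +∞; each term tends to a finite value or vanishes.
Limit = 7.

Final answer: 7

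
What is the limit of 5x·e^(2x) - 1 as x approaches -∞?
The product is a 0·∞ indeterminate form at x → -∞.
Rewrite the product as 5x / e^(-2x) (an ∞/∞ form) and apply L'Hôpital, or use the standard hierarchy e^(2|x|) ≫ |x| as x → -∞.
The indeterminate product → 0, so the limit = -1.

Final answer: -1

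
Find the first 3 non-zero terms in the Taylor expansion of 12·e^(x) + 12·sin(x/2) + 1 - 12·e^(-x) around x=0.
15·x^3/4 + 30·x + 1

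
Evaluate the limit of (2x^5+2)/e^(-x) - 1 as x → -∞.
The quotient is an ∞/∞ indeterminate form as x → -∞.
Compare growth rates of the dominant terms (exponentials ≫ polynomials ≫ logarithms), or apply L'Hôpital's rule; the quotient → 0.
Adding the constant: 0 - 1 = -1. Limit = -1.

Final answer: -1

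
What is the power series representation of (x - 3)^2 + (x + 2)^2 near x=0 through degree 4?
2·x^2 - 2·x + 13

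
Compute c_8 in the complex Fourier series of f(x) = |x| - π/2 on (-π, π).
Compute the real Fourier coefficients first: a_8 = 0, b_8 = 0.
Then c_8 = (a_8 − i·b_8)/2 = 0.

Final answer: 0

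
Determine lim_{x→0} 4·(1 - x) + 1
Direct substitution at x = 0 gives 5.

Final answer: 5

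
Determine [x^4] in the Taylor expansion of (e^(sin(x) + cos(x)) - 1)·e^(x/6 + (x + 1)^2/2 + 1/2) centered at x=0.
Expand to order 4: (e^(sin(x) + cos(x)) - 1)·e^(x/6 + (x + 1)^2/2 + 1/2) = x^4·(-16873·e/31104 + 18625·e^(2)/31104) + x^3·(-1099·e/1296 + 1981·e^(2)/1296) + x^2·(-85·e/72 + 169·e^(2)/72) + x·(-7·e/6 + 13·e^(2)/6) - e + e^(2) + O(x^5).
The coefficient of x^4 is -16873·e/31104 + 18625·e^(2)/31104.

Final answer: -16873·e/31104 + 18625·e^(2)/31104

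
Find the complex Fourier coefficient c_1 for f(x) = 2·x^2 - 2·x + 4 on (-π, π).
Compute the real Fourier coefficients first: a_1 = -8, b_1 = -4.
Then c_1 = (a_1 − i·b_1)/2 = -4 + 2·i.

Final answer: -4 + 2·i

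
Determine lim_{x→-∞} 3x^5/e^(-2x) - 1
The quotient is an ∞/∞ indeterminate form as x → -∞.
Compare growth rates of the dominant terms (exponentials ≫ polynomials ≫ logarithms), or apply L'Hôpital's rule; the quotient → 0.
Adding the constant: 0 - 1 = -1. Limit = -1.

Final answer: -1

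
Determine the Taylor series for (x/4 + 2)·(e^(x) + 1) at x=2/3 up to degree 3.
13/6 + 13·e^(2/3)/6 + (1/4 + 29·e^(2/3)/12)·(x - 2/3) + 4·e^(2/3)·(x - 2/3)^2/3 + 35·e^(2/3)·(x - 2/3)^3/72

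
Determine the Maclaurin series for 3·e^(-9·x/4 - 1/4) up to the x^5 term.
-59049·x^5·e^(-1/4)/40960 + 6561·x^4·e^(-1/4)/2048 - 729·x^3·e^(-1/4)/128 + 243·x^2·e^(-1/4)/32 - 27·x·e^(-1/4)/4 + 3·e^(-1/4)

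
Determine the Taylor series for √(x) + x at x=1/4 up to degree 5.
3/4 + 2·(x - 1/4) - (x - 1/4)^2 + 2·(x - 1/4)^3 - 5·(x - 1/4)^4 + 14·(x - 1/4)^5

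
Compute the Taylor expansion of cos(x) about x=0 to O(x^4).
1 - x^2/2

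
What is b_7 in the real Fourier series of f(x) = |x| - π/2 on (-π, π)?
b_7 = (1/π) ∫_{-π}^{π} f(x)·sin(7x) dx.
Evaluate the integral (use parity and integration by parts as needed): b_7 = 0.

Final answer: 0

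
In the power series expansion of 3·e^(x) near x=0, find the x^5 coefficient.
Expand to order 5: 3·e^(x) = x^5/40 + x^4/8 + x^3/2 + 3·x^2/2 + 3·x + 3 + O(x^6).
The coefficient of x^5 is 1/40.

Final answer: 1/40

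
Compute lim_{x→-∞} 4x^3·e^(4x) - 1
The product is a 0·∞ indeterminate form at x → -∞.
Rewrite the product as 4x^3 / e^(-4x) (an ∞/∞ form) and apply L'Hôpital, or use the standard hierarchy e^(4|x|) ≫ |x^3| as x → -∞.
The indeterminate product → 0, so the limit = -1.

Final answer: -1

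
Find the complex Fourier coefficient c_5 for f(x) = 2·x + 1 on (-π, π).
Compute the real Fourier coefficients first: a_5 = 0, b_5 = 4/5.
Then c_5 = (a_5 − i·b_5)/2 = -2·i/5.

Final answer: -2·i/5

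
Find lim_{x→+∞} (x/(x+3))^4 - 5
As x → +∞: x/(x+3) = 1/(1 + 3/x) → 1, and the 4th power of a limit-1 base also → 1; with the additive constant, 1 - 5 = -4.
Limit = -4.

Final answer: -4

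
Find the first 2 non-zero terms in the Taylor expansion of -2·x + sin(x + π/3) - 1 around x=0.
-3·x/2 - 1 + √(3)/2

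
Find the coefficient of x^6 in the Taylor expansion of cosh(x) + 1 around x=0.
Expand to order 6: cosh(x) + 1 = x^6/720 + x^4/24 + x^2/2 + 2 + O(x^7).
The coefficient of x^6 is 1/720.

Final answer: 1/720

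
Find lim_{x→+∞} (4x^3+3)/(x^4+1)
This is an ∞/∞ indeterminate form as x → +∞.
Divide numerator and denominator by x^4 and let the lower-order terms vanish; the numerator's degree 3 is below the denominator's degree 4, so the quotient → 0.
Limit = 0.

Final answer: 0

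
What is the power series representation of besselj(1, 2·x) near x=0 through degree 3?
-x^3/2 + x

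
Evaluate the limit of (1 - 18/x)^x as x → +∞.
As x → +∞: this is the defining limit (1 - 18/x)^x → e^(-18).
Limit = e^(-18).

Final answer: e^(-18)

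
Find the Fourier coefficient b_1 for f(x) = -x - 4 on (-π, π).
b_1 = (1/π) ∫_{-π}^{π} f(x)·sin(1x) dx.
Evaluate the integral (use parity and integration by parts as needed): b_1 = -2.

Final answer: -2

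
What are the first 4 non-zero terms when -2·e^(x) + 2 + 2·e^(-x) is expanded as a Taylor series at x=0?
-x^5/30 - 2·x^3/3 - 4·x + 2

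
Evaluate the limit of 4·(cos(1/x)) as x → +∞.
Evaluate the dominant behaviour as x → +∞; each term tends to a finite value or vanishes.
Limit = 4.

Final answer: 4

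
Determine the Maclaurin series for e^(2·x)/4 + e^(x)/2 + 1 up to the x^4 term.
3·x^4/16 + 5·x^3/12 + 3·x^2/4 + x + 7/4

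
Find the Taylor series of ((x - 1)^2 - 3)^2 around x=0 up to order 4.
x^4 - 4·x^3 + 8·x + 4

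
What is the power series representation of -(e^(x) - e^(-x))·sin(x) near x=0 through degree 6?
x^6/45 - 2·x^2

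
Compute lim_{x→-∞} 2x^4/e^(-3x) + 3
The quotient is an ∞/∞ indeterminate form as x → -∞.
Compare growth rates of the dominant terms (exponentials ≫ polynomials ≫ logarithms), or apply L'Hôpital's rule; the quotient → 0.
Adding the constant: 0 + 3 = 3. Limit = 3.

Final answer: 3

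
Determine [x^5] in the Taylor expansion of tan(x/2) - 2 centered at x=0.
Expand to order 5: tan(x/2) - 2 = x^5/240 + x^3/24 + x/2 - 2 + O(x^6).
The coefficient of x^5 is 1/240.

Final answer: 1/240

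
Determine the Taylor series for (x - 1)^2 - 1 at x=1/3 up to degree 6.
-5/9 - 4·(x - 1/3)/3 + (x - 1/3)^2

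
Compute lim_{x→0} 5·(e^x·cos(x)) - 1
Direct substitution at x = 0 gives 4.

Final answer: 4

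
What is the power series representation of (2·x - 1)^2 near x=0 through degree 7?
4·x^2 - 4·x + 1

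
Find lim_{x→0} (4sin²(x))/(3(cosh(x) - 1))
Both numerator and denominator → 0 as x → 0; this is a 0/0 indeterminate form.
Expand each to leading order near x = 0: numerator ~ 4·x^2, denominator ~ 3·x^2/2.
The limit of the ratio is 8/3.

Final answer: 8/3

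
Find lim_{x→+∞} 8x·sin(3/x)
As x → +∞: let u = 3/x → 0⁺; then 8·x·sin(3/x) = 8·3·sin(u)/u → 8·3·1 = 24.
Limit = 24.

Final answer: 24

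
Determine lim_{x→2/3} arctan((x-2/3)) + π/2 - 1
Direct substitution at x = 2/3 gives -1 + π/2.

Final answer: -1 + π/2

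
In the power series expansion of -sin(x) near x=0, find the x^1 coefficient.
Expand to order 1: -sin(x) = -x + O(x^2).
The coefficient of x^1 is -1.

Final answer: -1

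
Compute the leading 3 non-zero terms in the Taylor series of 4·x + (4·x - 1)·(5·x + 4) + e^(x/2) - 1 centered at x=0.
161·x^2/8 + 31·x/2 - 4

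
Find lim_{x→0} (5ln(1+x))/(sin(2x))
Both numerator and denominator → 0 as x → 0; this is a 0/0 indeterminate form.
Expand each to leading order near x = 0: numerator ~ 5·x, denominator ~ 2·x.
The limit of the ratio is 5/2.

Final answer: 5/2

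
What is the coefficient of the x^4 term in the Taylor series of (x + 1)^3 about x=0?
Expand to order 4: (x + 1)^3 = x^3 + 3·x^2 + 3·x + 1 + O(x^5).
The coefficient of x^4 is 0.

Final answer: 0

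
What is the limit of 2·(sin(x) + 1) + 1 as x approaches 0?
Direct substitution at x = 0 gives 3.

Final answer: 3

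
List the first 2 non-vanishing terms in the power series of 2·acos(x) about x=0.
π - 2·x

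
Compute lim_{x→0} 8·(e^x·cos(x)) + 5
Direct substitution at x = 0 gives 13.

Final answer: 13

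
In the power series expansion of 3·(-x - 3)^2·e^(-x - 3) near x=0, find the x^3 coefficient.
Expand to order 3: 3·(-x - 3)^2·e^(-x - 3) = 3·x^3·e^(-3)/2 - 3·x^2·e^(-3)/2 - 9·x·e^(-3) + 27·e^(-3) + O(x^4).
The coefficient of x^3 is 3·e^(-3)/2.

Final answer: 3·e^(-3)/2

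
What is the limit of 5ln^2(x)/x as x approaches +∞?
This is an ∞/∞ indeterminate form as x → +∞.
The polynomial denominator x dominates the logarithmic numerator (any positive power of x ≫ ln^2(x) as x → ∞), so the quotient → 0.
Limit = 0.

Final answer: 0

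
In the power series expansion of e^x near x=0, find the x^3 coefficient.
Expand to order 3: e^x = x^3/6 + x^2/2 + x + 1 + O(x^4).
The coefficient of x^3 is 1/6.

Final answer: 1/6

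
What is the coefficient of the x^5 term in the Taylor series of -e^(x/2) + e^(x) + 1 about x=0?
Expand to order 5: -e^(x/2) + e^(x) + 1 = 31·x^5/3840 + 5·x^4/128 + 7·x^3/48 + 3·x^2/8 + x/2 + 1 + O(x^6).
The coefficient of x^5 is 31/3840.

Final answer: 31/3840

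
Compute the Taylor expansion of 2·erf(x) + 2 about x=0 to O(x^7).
2·x^5/(5·√(π)) - 4·x^3/(3·√(π)) + 4·x/√(π) + 2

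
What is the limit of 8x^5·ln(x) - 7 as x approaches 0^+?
The product is a 0·∞ indeterminate form at x → 0⁺.
Rewrite the product as 8·ln(x) / x^(-5) and apply L'Hôpital, or use the standard hierarchy x^(-5) ≫ |ln x| as x → 0⁺.
The indeterminate product → 0, so the limit = -7.

Final answer: -7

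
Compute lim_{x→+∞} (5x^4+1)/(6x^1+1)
This is an ∞/∞ indeterminate form as x → +∞.
Divide numerator and denominator by x^4 and let the lower-order terms vanish; the numerator's degree 4 exceeds the denominator's degree 1, so the quotient diverges.
Limit = ∞.

Final answer: ∞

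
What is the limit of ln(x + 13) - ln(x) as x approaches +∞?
This is an ∞ − ∞ indeterminate form.
Combine the logarithms: ln(x+13) − ln(x) = ln((x+13)/(x)) = ln(1 + 13/(x)) → ln(1) = 0.
Limit = 0.

Final answer: 0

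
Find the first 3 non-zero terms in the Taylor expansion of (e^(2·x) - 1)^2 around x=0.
28·x^4/3 + 8·x^3 + 4·x^2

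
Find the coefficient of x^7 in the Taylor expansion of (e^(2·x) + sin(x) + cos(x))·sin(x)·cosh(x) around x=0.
Expand to order 7: (e^(2·x) + sin(x) + cos(x))·sin(x)·cosh(x) = 1363·x^7/5040 + 203·x^6/360 + 137·x^5/120 + 13·x^4/6 + 13·x^3/6 + 3·x^2 + 2·x + O(x^8).
The coefficient of x^7 is 1363/5040.

Final answer: 1363/5040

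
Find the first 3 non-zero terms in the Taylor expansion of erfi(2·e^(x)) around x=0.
18·x^2·e^(4)/√(π) + 4·x·e^(4)/√(π) + erfi(2)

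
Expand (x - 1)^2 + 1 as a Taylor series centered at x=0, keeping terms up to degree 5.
x^2 - 2·x + 2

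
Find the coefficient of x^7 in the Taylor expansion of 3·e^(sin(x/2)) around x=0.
Expand to order 7: 3·e^(sin(x/2)) = x^7/3840 - x^6/5120 - x^5/160 - 3·x^4/128 + 3·x^2/8 + 3·x/2 + 3 + O(x^8).
The coefficient of x^7 is 1/3840.

Final answer: 1/3840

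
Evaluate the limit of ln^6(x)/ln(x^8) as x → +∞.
This is an ∞/∞ indeterminate form as x → +∞.
Write ln(x^8) = 8·ln(x), reducing the quotient to ln^5(x)/8 → ∞.
Limit = ∞.

Final answer: ∞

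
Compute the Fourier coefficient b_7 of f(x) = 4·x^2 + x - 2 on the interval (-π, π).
b_7 = (1/π) ∫_{-π}^{π} f(x)·sin(7x) dx.
Evaluate the integral (use parity and integration by parts as needed): b_7 = 2/7.

Final answer: 2/7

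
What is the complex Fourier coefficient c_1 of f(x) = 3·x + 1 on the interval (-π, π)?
Compute the real Fourier coefficients first: a_1 = 0, b_1 = 6.
Then c_1 = (a_1 − i·b_1)/2 = -3·i.

Final answer: -3·i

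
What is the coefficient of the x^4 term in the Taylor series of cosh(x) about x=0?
Expand to order 4: cosh(x) = x^4/24 + x^2/2 + 1 + O(x^5).
The coefficient of x^4 is 1/24.

Final answer: 1/24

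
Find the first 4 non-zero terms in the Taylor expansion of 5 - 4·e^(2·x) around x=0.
-16·x^3/3 - 8·x^2 - 8·x + 1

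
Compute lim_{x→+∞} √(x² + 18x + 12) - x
This is an ∞ − ∞ indeterminate form.
Multiply and divide by the conjugate √(x²+18x + 12) + x; the x² terms cancel, leaving (18x + 12)/(√(x²+18x + 12)+x) → 18/2 = 9.
Limit = 9.

Final answer: 9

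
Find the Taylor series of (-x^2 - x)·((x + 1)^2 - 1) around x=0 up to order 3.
-3·x^3 - 2·x^2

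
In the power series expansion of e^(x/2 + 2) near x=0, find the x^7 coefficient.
Expand to order 7: e^(x/2 + 2) = x^7·e^(2)/645120 + x^6·e^(2)/46080 + x^5·e^(2)/3840 + x^4·e^(2)/384 + x^3·e^(2)/48 + x^2·e^(2)/8 + x·e^(2)/2 + e^(2) + O(x^8).
The coefficient of x^7 is e^(2)/645120.

Final answer: e^(2)/645120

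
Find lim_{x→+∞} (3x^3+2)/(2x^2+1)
This is an ∞/∞ indeterminate form as x → +∞.
Divide numerator and denominator by x^3 and let the lower-order terms vanish; the numerator's degree 3 exceeds the denominator's degree 2, so the quotient diverges.
Limit = ∞.

Final answer: ∞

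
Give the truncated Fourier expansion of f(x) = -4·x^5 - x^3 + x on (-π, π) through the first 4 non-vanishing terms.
(-946 - 8·π^4 + 158·π^2)·sin(x) + (-19·π^2 + 55/2 + 4·π^4)·sin(2·x) + (-8·π^4/3 - 230/81 + 142·π^2/27)·sin(3·x) + (-2·π^2 + 1/4 + 2·π^4)·sin(4·x)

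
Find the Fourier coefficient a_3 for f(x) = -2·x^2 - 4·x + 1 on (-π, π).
a_3 = (1/π) ∫_{-π}^{π} f(x)·cos(3x) dx.
Evaluate the integral (use parity and integration by parts as needed): a_3 = 8/9.

Final answer: 8/9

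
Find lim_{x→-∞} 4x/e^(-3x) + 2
The quotient is an ∞/∞ indeterminate form as x → -∞.
Compare growth rates of the dominant terms (exponentials ≫ polynomials ≫ logarithms), or apply L'Hôpital's rule; the quotient → 0.
Adding the constant: 0 + 2 = 2. Limit = 2.

Final answer: 2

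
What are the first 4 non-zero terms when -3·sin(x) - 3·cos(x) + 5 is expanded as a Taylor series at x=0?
x^3/2 + 3·x^2/2 - 3·x + 2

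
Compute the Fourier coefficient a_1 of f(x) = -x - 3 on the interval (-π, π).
a_1 = (1/π) ∫_{-π}^{π} f(x)·cos(1x) dx.
Evaluate the integral (use parity and integration by parts as needed): a_1 = 0.

Final answer: 0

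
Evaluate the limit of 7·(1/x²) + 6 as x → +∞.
Evaluate the dominant behaviour as x → +∞; each term tends to a finite value or vanishes.
Limit = 6.

Final answer: 6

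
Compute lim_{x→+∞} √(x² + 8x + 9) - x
This is an ∞ − ∞ indeterminate form.
Multiply and divide by the conjugate √(x²+8x + 9) + x; the x² terms cancel, leaving (8x + 9)/(√(x²+8x + 9)+x) → 8/2 = 4.
Limit = 4.

Final answer: 4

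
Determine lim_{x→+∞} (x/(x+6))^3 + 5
As x → +∞: x/(x+6) = 1/(1 + 6/x) → 1, and the 3rd power of a limit-1 base also → 1; with the additive constant, 1 + 5 = 6.
Limit = 6.

Final answer: 6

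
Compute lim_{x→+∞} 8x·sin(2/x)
As x → +∞: let u = 2/x → 0⁺; then 8·x·sin(2/x) = 8·2·sin(u)/u → 8·2·1 = 16.
Limit = 16.

Final answer: 16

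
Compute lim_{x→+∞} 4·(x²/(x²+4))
Evaluate the dominant behaviour as x → +∞; each term tends to a finite value or vanishes.
Limit = 4.

Final answer: 4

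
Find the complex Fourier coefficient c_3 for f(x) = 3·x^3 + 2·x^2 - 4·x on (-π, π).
Compute the real Fourier coefficients first: a_3 = -8/9, b_3 = -4 + 2·π^2.
Then c_3 = (a_3 − i·b_3)/2 = -4/9 - i·π^2 + 2·i.

Final answer: -4/9 - i·π^2 + 2·i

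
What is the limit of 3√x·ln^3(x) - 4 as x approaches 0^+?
The product is a 0·∞ indeterminate form at x → 0⁺.
Rewrite the product as 3·ln^3(x) / x^(-1/2) and apply L'Hôpital, or use the standard hierarchy x^(-1/2) ≫ |ln x|^3 as x → 0⁺.
The indeterminate product → 0, so the limit = -4.

Final answer: -4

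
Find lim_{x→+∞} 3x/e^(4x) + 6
The quotient is an ∞/∞ indeterminate form as x → +∞.
The exponential denominator e^(4x) dominates the polynomial numerator (e^x ≫ x as x → ∞), so the quotient → 0.
Adding the constant: 0 + 6 = 6. Limit = 6.

Final answer: 6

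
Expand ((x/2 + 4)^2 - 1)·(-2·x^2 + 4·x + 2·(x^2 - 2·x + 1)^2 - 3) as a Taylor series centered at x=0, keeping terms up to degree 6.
x^6/2 + 6·x^5 + x^4/2 - 81·x^3 + 535·x^2/4 - 64·x - 15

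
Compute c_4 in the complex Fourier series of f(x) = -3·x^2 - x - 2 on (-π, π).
Compute the real Fourier coefficients first: a_4 = -3/4, b_4 = 1/2.
Then c_4 = (a_4 − i·b_4)/2 = -3/8 - i/4.

Final answer: -3/8 - i/4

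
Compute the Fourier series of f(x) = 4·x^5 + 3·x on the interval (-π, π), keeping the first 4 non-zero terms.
(-160·π^2 + 8·π^4 + 966)·sin(x) + (-4·π^4 - 33 + 20·π^2)·sin(2·x) + (-160·π^2/27 + 482/81 + 8·π^4/3)·sin(3·x) + (-2·π^4 - 39/16 + 5·π^2/2)·sin(4·x)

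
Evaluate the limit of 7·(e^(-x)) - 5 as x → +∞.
Evaluate the dominant behaviour as x → +∞; each term tends to a finite value or vanishes.
Limit = -5.

Final answer: -5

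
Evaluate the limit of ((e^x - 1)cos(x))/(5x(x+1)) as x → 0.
Both numerator and denominator → 0 as x → 0; this is a 0/0 indeterminate form.
Expand each to leading order near x = 0: numerator ~ x, denominator ~ 5·x.
The limit of the ratio is 1/5.

Final answer: 1/5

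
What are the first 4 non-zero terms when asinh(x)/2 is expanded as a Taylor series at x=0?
-5·x^7/224 + 3·x^5/80 - x^3/12 + x/2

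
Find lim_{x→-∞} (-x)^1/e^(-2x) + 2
The quotient is an ∞/∞ indeterminate form as x → -∞.
Compare growth rates of the dominant terms (exponentials ≫ polynomials ≫ logarithms), or apply L'Hôpital's rule; the quotient → 0.
Adding the constant: 0 + 2 = 2. Limit = 2.

Final answer: 2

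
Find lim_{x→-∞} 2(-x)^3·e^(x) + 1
The product is a 0·∞ indeterminate form at x → -∞.
Rewrite the product as 2(-x)^3 / e^(-x) (an ∞/∞ form) and apply L'Hôpital, or use the standard hierarchy e^(|x|) ≫ |(-x)^3| as x → -∞.
The indeterminate product → 0, so the limit = 1.

Final answer: 1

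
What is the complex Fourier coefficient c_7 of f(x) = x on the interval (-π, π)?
Compute the real Fourier coefficients first: a_7 = 0, b_7 = 2/7.
Then c_7 = (a_7 − i·b_7)/2 = -i/7.

Final answer: -i/7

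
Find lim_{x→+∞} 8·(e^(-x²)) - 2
Evaluate the dominant behaviour as x → +∞; each term tends to a finite value or vanishes.
Limit = -2.

Final answer: -2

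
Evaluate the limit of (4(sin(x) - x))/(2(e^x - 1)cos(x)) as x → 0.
Both numerator and denominator → 0 as x → 0; this is a 0/0 indeterminate form.
Expand each to leading order near x = 0: numerator ~ -2·x^3/3, denominator ~ 2·x.
The limit of the ratio is 0.

Final answer: 0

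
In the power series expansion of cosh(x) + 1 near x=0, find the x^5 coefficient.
Expand to order 5: cosh(x) + 1 = x^4/24 + x^2/2 + 2 + O(x^6).
The coefficient of x^5 is 0.

Final answer: 0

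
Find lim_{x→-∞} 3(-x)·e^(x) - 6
The product is a 0·∞ indeterminate form at x → -∞.
Rewrite the product as 3(-x) / e^(-x) (an ∞/∞ form) and apply L'Hôpital, or use the standard hierarchy e^(|x|) ≫ |(-x)| as x → -∞.
The indeterminate product → 0, so the limit = -6.

Final answer: -6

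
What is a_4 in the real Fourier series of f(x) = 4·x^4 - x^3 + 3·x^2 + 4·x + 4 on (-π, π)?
a_4 = (1/π) ∫_{-π}^{π} f(x)·cos(4x) dx.
Evaluate the integral (use parity and integration by parts as needed): a_4 = 2·π^2.

Final answer: 2·π^2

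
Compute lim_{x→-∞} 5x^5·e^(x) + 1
The product is a 0·∞ indeterminate form at x → -∞.
Rewrite the product as 5x^5 / e^(-x) (an ∞/∞ form) and apply L'Hôpital, or use the standard hierarchy e^(|x|) ≫ |x^5| as x → -∞.
The indeterminate product → 0, so the limit = 1.

Final answer: 1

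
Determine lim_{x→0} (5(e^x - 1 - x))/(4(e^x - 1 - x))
Both numerator and denominator → 0 as x → 0; this is a 0/0 indeterminate form.
Expand each to leading order near x = 0: numerator ~ 5·x^2/2, denominator ~ 2·x^2.
The limit of the ratio is 5/4.

Final answer: 5/4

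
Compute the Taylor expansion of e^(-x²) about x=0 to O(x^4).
1 - x^2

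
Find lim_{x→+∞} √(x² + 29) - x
This is an ∞ − ∞ indeterminate form.
Multiply and divide by the conjugate √(x²+29) + x; the x² terms cancel, leaving 29/(√(x²+29)+x) → 0.
Limit = 0.

Final answer: 0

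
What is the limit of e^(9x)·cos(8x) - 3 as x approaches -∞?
Evaluate the dominant behaviour as x → -∞; each term tends to a finite value or vanishes.
Limit = -3.

Final answer: -3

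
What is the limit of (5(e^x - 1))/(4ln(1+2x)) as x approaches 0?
Both numerator and denominator → 0 as x → 0; this is a 0/0 indeterminate form.
Expand each to leading order near x = 0: numerator ~ 5·x, denominator ~ 8·x.
The limit of the ratio is 5/8.

Final answer: 5/8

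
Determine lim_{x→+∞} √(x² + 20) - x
This is an ∞ − ∞ indeterminate form.
Multiply and divide by the conjugate √(x²+20) + x; the x² terms cancel, leaving 20/(√(x²+20)+x) → 0.
Limit = 0.

Final answer: 0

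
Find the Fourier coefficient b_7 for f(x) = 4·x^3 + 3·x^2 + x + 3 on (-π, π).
b_7 = (1/π) ∫_{-π}^{π} f(x)·sin(7x) dx.
Evaluate the integral (use parity and integration by parts as needed): b_7 = 50/343 + 8·π^2/7.

Final answer: 50/343 + 8·π^2/7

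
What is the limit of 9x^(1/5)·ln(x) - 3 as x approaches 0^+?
The product is a 0·∞ indeterminate form at x → 0⁺.
Rewrite the product as 9·ln(x) / x^(-1/5) and apply L'Hôpital, or use the standard hierarchy x^(-1/5) ≫ |ln x| as x → 0⁺.
The indeterminate product → 0, so the limit = -3.

Final answer: -3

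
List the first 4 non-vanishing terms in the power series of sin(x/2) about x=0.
-x^7/645120 + x^5/3840 - x^3/48 + x/2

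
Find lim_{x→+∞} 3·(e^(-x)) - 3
Evaluate the dominant behaviour as x → +∞; each term tends to a finite value or vanishes.
Limit = -3.

Final answer: -3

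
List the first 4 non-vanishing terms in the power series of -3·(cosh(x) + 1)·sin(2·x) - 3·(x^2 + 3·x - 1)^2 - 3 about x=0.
-13·x^3 - 21·x^2 + 6·x - 6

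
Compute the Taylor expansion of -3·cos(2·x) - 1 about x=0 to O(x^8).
4·x^6/15 - 2·x^4 + 6·x^2 - 4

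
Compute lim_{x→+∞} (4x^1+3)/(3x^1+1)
This is an ∞/∞ indeterminate form as x → +∞.
Divide numerator and denominator by x and let the lower-order terms vanish; the leading terms give 4/3.
Limit = 4/3.

Final answer: 4/3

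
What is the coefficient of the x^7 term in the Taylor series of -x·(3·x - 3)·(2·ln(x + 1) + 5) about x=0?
Expand to order 7: -x·(3·x - 3)·(2·ln(x + 1) + 5) = -11·x^7/5 + 27·x^6/10 - 7·x^5/2 + 5·x^4 - 9·x^3 - 9·x^2 + 15·x + O(x^8).
The coefficient of x^7 is -11/5.

Final answer: -11/5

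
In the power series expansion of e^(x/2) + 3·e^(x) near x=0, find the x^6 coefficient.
Expand to order 6: e^(x/2) + 3·e^(x) = 193·x^6/46080 + 97·x^5/3840 + 49·x^4/384 + 25·x^3/48 + 13·x^2/8 + 7·x/2 + 4 + O(x^7).
The coefficient of x^6 is 193/46080.

Final answer: 193/46080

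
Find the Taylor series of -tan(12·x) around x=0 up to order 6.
-165888·x^5/5 - 576·x^3 - 12·x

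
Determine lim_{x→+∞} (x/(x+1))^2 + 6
As x → +∞: x/(x+1) = 1/(1 + 1/x) → 1, and the 2nd power of a limit-1 base also → 1; with the additive constant, 1 + 6 = 7.
Limit = 7.

Final answer: 7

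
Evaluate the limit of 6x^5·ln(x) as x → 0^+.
This is a 0·∞ indeterminate form at x → 0⁺.
Rewrite the product as 6·ln(x) / x^(-5) and apply L'Hôpital, or use the standard hierarchy x^(-5) ≫ |ln x| as x → 0⁺.
The indeterminate product → 0, so the limit = 0.

Final answer: 0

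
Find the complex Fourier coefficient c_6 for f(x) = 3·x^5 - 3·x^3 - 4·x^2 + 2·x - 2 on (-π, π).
Compute the real Fourier coefficients first: a_6 = -4/9, b_6 = -π^4 - 25/27 + 14·π^2/9.
Then c_6 = (a_6 − i·b_6)/2 = -2/9 - 7·i·π^2/9 + 25·i/54 + i·π^4/2.

Final answer: -2/9 - 7·i·π^2/9 + 25·i/54 + i·π^4/2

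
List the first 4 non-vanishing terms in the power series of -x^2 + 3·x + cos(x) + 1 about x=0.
x^4/24 - 3·x^2/2 + 3·x + 2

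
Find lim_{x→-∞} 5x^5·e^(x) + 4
The product is a 0·∞ indeterminate form at x → -∞.
Rewrite the product as 5x^5 / e^(-x) (an ∞/∞ form) and apply L'Hôpital, or use the standard hierarchy e^(|x|) ≫ |x^5| as x → -∞.
The indeterminate product → 0, so the limit = 4.

Final answer: 4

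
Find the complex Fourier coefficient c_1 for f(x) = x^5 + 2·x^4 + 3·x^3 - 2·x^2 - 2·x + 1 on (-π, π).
Compute the real Fourier coefficients first: a_1 = 104 - 16·π^2, b_1 = -34·π^2 + 2·π^4 + 200.
Then c_1 = (a_1 − i·b_1)/2 = -8·π^2 + 52 - 100·i - i·π^4 + 17·i·π^2.

Final answer: -8·π^2 + 52 - 100·i - i·π^4 + 17·i·π^2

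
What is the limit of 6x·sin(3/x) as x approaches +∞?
As x → +∞: let u = 3/x → 0⁺; then 6·x·sin(3/x) = 6·3·sin(u)/u → 6·3·1 = 18.
Limit = 18.

Final answer: 18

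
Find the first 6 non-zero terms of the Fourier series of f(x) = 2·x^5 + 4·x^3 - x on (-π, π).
(-72·π^2 + 4·π^4 + 430)·sin(x) + (-2·π^4 - 8 + 6·π^2)·sin(2·x) + (-8·π^2/27 - 38/81 + 4·π^4/3)·sin(3·x) + (-π^4 - 3·π^2/4 + 25/32)·sin(4·x) + (-394/625 + 24·π^2/25 + 4·π^4/5)·sin(5·x) + (-2·π^4/3 - 26·π^2/27 + 40/81)·sin(6·x)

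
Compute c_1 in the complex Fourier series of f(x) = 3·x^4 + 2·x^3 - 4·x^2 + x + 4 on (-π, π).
Compute the real Fourier coefficients first: a_1 = 160 - 24·π^2, b_1 = -22 + 4·π^2.
Then c_1 = (a_1 − i·b_1)/2 = -12·π^2 + 80 - 2·i·π^2 + 11·i.

Final answer: -12·π^2 + 80 - 2·i·π^2 + 11·i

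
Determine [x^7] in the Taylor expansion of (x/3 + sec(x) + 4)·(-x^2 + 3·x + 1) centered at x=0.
Expand to order 7: (x/3 + sec(x) + 4)·(-x^2 + 3·x + 1) = 61·x^7/240 - 89·x^6/720 + 5·x^5/8 - 7·x^4/24 + 7·x^3/6 - 7·x^2/2 + 46·x/3 + 5 + O(x^8).
The coefficient of x^7 is 61/240.

Final answer: 61/240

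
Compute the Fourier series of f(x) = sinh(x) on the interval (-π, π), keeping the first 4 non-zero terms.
sin(x)·sinh(π)/π - 4·sin(2·x)·sinh(π)/(5·π) + 3·sin(3·x)·sinh(π)/(5·π) - 8·sin(4·x)·sinh(π)/(17·π)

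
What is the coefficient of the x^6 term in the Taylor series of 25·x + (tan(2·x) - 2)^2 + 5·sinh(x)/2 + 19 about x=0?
Expand to order 6: 25·x + (tan(2·x) - 2)^2 + 5·sinh(x)/2 + 19 = 1088·x^6/45 - 4091·x^5/240 + 32·x^4/3 - 41·x^3/4 + 4·x^2 + 39·x/2 + 23 + O(x^7).
The coefficient of x^6 is 1088/45.

Final answer: 1088/45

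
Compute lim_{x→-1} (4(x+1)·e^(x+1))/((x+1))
Both numerator and denominator → 0 as x → -1; this is a 0/0 indeterminate form.
Expand each to leading order near x = -1: numerator ~ 4·(x + 1), denominator ~ (x + 1).
The limit of the ratio is 4.

Final answer: 4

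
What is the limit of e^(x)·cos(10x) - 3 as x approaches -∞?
Evaluate the dominant behaviour as x → -∞; each term tends to a finite value or vanishes.
Limit = -3.

Final answer: -3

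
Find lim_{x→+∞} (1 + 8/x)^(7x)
As x → +∞: write (1 + 8/x)^(7x) = ((1 + 8/x)^x)^7 → (e^8)^7 = e^56.
Limit = e^(56).

Final answer: e^(56)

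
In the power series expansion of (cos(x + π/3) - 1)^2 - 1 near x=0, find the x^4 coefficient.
Expand to order 4: (cos(x + π/3) - 1)^2 - 1 = -5·x^4/24 + √(3)·x^3/6 + x^2 + √(3)·x/2 - 3/4 + O(x^5).
The coefficient of x^4 is -5/24.

Final answer: -5/24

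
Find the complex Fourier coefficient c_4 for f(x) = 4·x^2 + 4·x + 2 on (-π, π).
Compute the real Fourier coefficients first: a_4 = 1, b_4 = -2.
Then c_4 = (a_4 − i·b_4)/2 = 1/2 + i.

Final answer: 1/2 + i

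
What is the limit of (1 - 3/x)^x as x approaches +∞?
As x → +∞: this is the defining limit (1 - 3/x)^x → e^(-3).
Limit = e^(-3).

Final answer: e^(-3)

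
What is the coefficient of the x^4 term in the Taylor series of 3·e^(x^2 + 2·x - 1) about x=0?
Expand to order 4: 3·e^(x^2 + 2·x - 1) = 19·x^4·e^(-1)/2 + 10·x^3·e^(-1) + 9·x^2·e^(-1) + 6·x·e^(-1) + 3·e^(-1) + O(x^5).
The coefficient of x^4 is 19·e^(-1)/2.

Final answer: 19·e^(-1)/2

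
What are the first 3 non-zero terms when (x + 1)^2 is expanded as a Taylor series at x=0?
x^2 + 2·x + 1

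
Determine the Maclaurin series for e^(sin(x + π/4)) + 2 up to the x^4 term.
x^4·(-√(2)·e^(√(2)/2)/24 - e^(√(2)/2)/96) + x^3·(-e^(√(2)/2)/4 - √(2)·e^(√(2)/2)/24) + x^2·(-√(2)·e^(√(2)/2)/4 + e^(√(2)/2)/4) + √(2)·x·e^(√(2)/2)/2 + 2 + e^(√(2)/2)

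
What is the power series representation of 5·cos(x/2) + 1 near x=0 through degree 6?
-x^6/9216 + 5·x^4/384 - 5·x^2/8 + 6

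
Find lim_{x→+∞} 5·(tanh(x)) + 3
Evaluate the dominant behaviour as x → +∞; each term tends to a finite value or vanishes.
Limit = 8.

Final answer: 8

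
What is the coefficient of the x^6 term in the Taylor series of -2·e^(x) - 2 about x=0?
Expand to order 6: -2·e^(x) - 2 = -x^6/360 - x^5/60 - x^4/12 - x^3/3 - x^2 - 2·x - 4 + O(x^7).
The coefficient of x^6 is -1/360.

Final answer: -1/360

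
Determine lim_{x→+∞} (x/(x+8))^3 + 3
As x → +∞: x/(x+8) = 1/(1 + 8/x) → 1, and the 3rd power of a limit-1 base also → 1; with the additive constant, 1 + 3 = 4.
Limit = 4.

Final answer: 4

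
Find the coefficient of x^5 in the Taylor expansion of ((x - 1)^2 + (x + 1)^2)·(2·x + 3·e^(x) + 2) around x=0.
Expand to order 5: ((x - 1)^2 + (x + 1)^2)·(2·x + 3·e^(x) + 2) = 21·x^5/20 + 13·x^4/4 + 11·x^3 + 13·x^2 + 10·x + 10 + O(x^6).
The coefficient of x^5 is 21/20.

Final answer: 21/20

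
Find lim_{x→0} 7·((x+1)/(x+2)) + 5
Direct substitution at x = 0 gives 17/2.

Final answer: 17/2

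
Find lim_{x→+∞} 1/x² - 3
Evaluate the dominant behaviour as x → +∞; each term tends to a finite value or vanishes.
Limit = -3.

Final answer: -3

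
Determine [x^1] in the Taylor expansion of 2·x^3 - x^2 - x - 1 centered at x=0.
Expand to order 1: 2·x^3 - x^2 - x - 1 = -x - 1 + O(x^2).
The coefficient of x^1 is -1.

Final answer: -1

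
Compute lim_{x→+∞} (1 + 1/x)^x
As x → +∞: this is the defining limit (1 + 1/x)^x → e^1.
Limit = e.

Final answer: e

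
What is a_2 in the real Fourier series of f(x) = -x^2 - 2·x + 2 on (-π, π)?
a_2 = (1/π) ∫_{-π}^{π} f(x)·cos(2x) dx.
Evaluate the integral (use parity and integration by parts as needed): a_2 = -1.

Final answer: -1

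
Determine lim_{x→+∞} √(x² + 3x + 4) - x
As x → +∞: multiply by the conjugate to get (3x+4)/(√(x²+3x+4)+x); the denominator ~ 2x, so the limit is 3/2.
Limit = 3/2.

Final answer: 3/2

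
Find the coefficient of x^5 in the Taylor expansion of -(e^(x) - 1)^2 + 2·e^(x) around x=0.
Expand to order 5: -(e^(x) - 1)^2 + 2·e^(x) = -7·x^5/30 - x^4/2 - 2·x^3/3 + 2·x + 2 + O(x^6).
The coefficient of x^5 is -7/30.

Final answer: -7/30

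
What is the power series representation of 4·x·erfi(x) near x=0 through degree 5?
8·x^4/(3·√(π)) + 8·x^2/√(π)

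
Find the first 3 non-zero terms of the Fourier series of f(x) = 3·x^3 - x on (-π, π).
(-38 + 6·π^2)·sin(x) + (11/2 - 3·π^2)·sin(2·x) + (-2 + 2·π^2)·sin(3·x)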